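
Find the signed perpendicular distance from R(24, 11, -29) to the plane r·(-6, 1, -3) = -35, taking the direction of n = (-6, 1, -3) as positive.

n·R − (-35) = -11.
|n| = √46, so the signed distance is -11/√46.

-11/√46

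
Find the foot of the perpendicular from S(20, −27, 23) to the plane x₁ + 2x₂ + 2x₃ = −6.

(18, -31, 19)

n = (1, 2, 2), |n|² = 9, and n·S − (-6) = 18.
t = 18/9 = 2, so the foot is S − t·n = (20, −27, 23) − 2·(1, 2, 2) = (18, −31, 19).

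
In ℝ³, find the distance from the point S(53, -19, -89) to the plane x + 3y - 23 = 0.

27/√10

Normal vector n = (1, 3, 0), and n·(53, -19, -89) - 23 = -27.
|n| = √(1 + 9 + 0) = √10, so the distance is |-27|/√10 = 27/√10.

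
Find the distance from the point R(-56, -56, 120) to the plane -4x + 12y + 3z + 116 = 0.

Normal vector n = (-4, 12, 3), and n·(-56, -56, 120) - (-116) = 28.
|n| = √(16 + 144 + 9) = 13, so the distance is |28|/13 = 28/13.

28/13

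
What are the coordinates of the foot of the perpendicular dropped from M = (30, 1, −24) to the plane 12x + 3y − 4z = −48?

The perpendicular from M has direction n = (12, 3, −4): r = (30, 1, −24) + t(12, 3, −4).
Substitute into the plane: n·(M + tn) = -48 gives 459 + 169t = -48, so t = -3.
Foot = (30, 1, −24) + (-3)·(12, 3, −4) = (−6, −8, −12).

(-6, -8, -12)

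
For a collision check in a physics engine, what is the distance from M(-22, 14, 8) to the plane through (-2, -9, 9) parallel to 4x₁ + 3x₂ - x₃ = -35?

Parallel planes share the normal n = (4, 3, -1); since (-2, -9, 9) lies on the plane, its equation is 4x₁ + 3x₂ - x₃ = -44.
Then n·(-22, 14, 8) - (-44) = -10.
|n| = √(16 + 9 + 1) = √26, so the distance is |-10|/√26 = 5√26/13.

10/√26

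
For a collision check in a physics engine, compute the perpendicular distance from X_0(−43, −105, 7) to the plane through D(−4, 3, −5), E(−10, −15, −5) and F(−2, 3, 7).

DE = (−6, −18, 0) and DF = (2, 0, 12), so a normal is n = DE × DF = (−216, 72, 36).
d = |(-216)·(-43) + 72·(-105) + 36·7 − 900| / √(46656 + 5184 + 1296) = |1080| / (36√41) = 30/√41.

30/√41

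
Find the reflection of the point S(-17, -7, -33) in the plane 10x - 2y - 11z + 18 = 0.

(-37, -3, -11)

n = (10, -2, -11), |n|² = 225, n·S − (-18) = 225, so t = 225/225 = 1.
Foot F = S − 1·n = (-27, -5, -22); the reflection is 2F − S = (-37, -3, -11).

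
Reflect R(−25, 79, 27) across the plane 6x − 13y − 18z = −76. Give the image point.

With n = (6, −13, −18), the signed offset is (n·R − (-76))/|n|² = -1587/529 = -3.
R' = R − 2t·n = (−25, 79, 27) − (-6)·(6, −13, −18) = (11, 1, −81).

(11, 1, -81)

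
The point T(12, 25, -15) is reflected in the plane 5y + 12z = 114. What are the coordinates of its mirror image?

With n = (0, 5, 12), the signed offset is (n·T − 114)/|n|² = -169/169 = -1.
T' = T − 2t·n = (12, 25, -15) − (-2)·(0, 5, 12) = (12, 35, 9).

(12, 35, 9)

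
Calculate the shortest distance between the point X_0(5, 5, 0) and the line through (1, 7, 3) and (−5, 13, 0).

A direction vector is d = (−6, 6, −3).
AP = (4, −2, −3), and AP × d = (24, 30, 12).
|AP × d|² = 1620 and |d|² = 81, so the distance is √(1620/81) = √20 = 2√5.

2√5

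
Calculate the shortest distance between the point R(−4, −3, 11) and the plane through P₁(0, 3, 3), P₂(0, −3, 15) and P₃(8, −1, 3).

P₁P₂ = (0, −6, 12) and P₁P₃ = (8, −4, 0), so a normal is n = P₁P₂ × P₁P₃ = (48, 96, 48).
Then n·(−4, −3, 11) − 432 = −384.
|n| = √(2304 + 9216 + 2304) = 48√6, so the distance is |-384|/(48√6) = 8/√6.

8/√6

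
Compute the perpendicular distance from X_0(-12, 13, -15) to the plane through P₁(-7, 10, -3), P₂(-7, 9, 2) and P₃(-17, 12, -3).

2/(3√3)

P₁P₂ = (0, -1, 5) and P₁P₃ = (-10, 2, 0), so a normal is n = P₁P₂ × P₁P₃ = (-10, -50, -10).
Then n·(-12, 13, -15) - (-400) = 20.
|n| = √(100 + 2500 + 100) = 30√3, so the distance is |20|/(30√3) = 2√3/9.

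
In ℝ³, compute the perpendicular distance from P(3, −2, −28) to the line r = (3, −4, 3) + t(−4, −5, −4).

√737

Direction vector d = (−4, −5, −4).
AP = (0, 2, −31), and AP × d = (−163, 124, 8).
|AP × d|² = 42009 and |d|² = 57, so the distance is √(42009/57) = √737.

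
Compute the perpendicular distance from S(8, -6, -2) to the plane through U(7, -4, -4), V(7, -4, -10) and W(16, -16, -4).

UV = (0, 0, -6) and UW = (9, -12, 0), so a normal is n = UV × UW = (-72, -54, 0).
Then n·(8, -6, -2) - (-288) = 36.
|n| = √(5184 + 2916 + 0) = 90, so the distance is |36|/90 = 2/5.

2/5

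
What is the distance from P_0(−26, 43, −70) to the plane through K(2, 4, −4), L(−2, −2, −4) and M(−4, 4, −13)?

KL = (−4, −6, 0) and KM = (−6, 0, −9), so a normal is n = KL × KM = (54, −36, −36).
d = |54·(-26) + (-36)·43 + (-36)·(-70) − 108| / √(2916 + 1296 + 1296) = |-540| / (18√17) = 30√17/17.

30√17/17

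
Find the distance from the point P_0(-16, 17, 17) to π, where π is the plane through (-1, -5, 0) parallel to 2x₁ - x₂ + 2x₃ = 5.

6

Parallel planes share the normal n = (2, -1, 2); since (-1, -5, 0) lies on the plane, its equation is 2x₁ - x₂ + 2x₃ = 3.
Then n·(-16, 17, 17) - 3 = -18.
|n| = √(4 + 1 + 4) = 3, so the distance is |-18|/3 = 6.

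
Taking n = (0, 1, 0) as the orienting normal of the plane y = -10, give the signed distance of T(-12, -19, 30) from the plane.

n·T − (-10) = -9.
|n| = 1, so the signed distance is -9/1 = -9.

-9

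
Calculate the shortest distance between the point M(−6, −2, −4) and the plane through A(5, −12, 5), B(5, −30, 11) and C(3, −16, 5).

AB = (0, −18, 6) and AC = (−2, −4, 0), so a normal is n = AB × AC = (24, −12, −36).
Then n·(−6, −2, −4) − 84 = −60.
|n| = √(576 + 144 + 1296) = 12√14, so the distance is |-60|/(12√14) = 5√14/14.

5√14/14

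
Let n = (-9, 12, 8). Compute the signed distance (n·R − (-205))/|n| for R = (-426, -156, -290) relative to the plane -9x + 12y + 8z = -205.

n·R − (-205) = -153.
|n| = 17, so the signed distance is -153/17 = -9.

-9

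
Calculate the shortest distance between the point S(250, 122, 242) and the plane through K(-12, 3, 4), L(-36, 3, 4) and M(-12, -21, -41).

7

KL = (-24, 0, 0) and KM = (0, -24, -45), so a normal is n = KL × KM = (0, -1080, 576).
d = |(-1080)·122 + 576·242 − (-936)| / √(0 + 1166400 + 331776) = |8568| / 1224 = 7.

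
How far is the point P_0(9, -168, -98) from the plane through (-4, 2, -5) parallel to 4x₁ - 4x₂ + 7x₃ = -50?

9

Parallel planes share the normal n = (4, -4, 7); since (-4, 2, -5) lies on the plane, its equation is 4x₁ - 4x₂ + 7x₃ = -59.
n = (4, -4, 7); n·P − (-59) = 81; |n| = 9; distance = 81/9 = 9.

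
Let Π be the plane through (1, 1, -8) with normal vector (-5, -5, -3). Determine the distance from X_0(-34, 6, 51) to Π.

The plane has equation n·(r − (1, 1, -8)) = 0, i.e. n·r = 14.
Then n·(-34, 6, 51) - 14 = -27.
|n| = √(25 + 25 + 9) = √59, so the distance is |-27|/√59 = 27/√59.

27√59/59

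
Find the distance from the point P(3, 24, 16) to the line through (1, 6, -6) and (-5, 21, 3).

A direction vector is d = (-6, 15, 9).
AP = (2, 18, 22), and AP × d = (-168, -150, 138).
|AP × d|² = 69768 and |d|² = 342, so the distance is √(69768/342) = √204 = 2√51.

2√51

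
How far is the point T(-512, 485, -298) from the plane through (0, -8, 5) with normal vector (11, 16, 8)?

8

The plane has equation n·(r − (0, -8, 5)) = 0, i.e. n·r = -88.
Then n·(-512, 485, -298) - (-88) = -168.
|n| = √(121 + 256 + 64) = 21, so the distance is |-168|/21 = 8.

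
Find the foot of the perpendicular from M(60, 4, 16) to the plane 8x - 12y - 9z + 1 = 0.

(52, 16, 25)

n = (8, -12, -9), |n|² = 289, and n·M − (-1) = 289.
t = 289/289 = 1, so the foot is M − t·n = (60, 4, 16) − 1·(8, -12, -9) = (52, 16, 25).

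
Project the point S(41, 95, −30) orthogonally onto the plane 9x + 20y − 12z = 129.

(5, 15, 18)

The perpendicular from S has direction n = (9, 20, −12): r = (41, 95, −30) + μ(9, 20, −12).
Substitute into the plane: n·(S + μn) = 129 gives 2629 + 625μ = 129, so μ = -4.
Foot = (41, 95, −30) + (-4)·(9, 20, −12) = (5, 15, 18).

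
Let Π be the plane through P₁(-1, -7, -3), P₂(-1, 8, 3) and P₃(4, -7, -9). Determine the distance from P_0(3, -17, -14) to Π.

11√65/65

P₁P₂ = (0, 15, 6) and P₁P₃ = (5, 0, -6), so a normal is n = P₁P₂ × P₁P₃ = (-90, 30, -75).
Then n·(3, -17, -14) - 105 = 165.
|n| = √(8100 + 900 + 5625) = 15√65, so the distance is |165|/(15√65) = 11/√65.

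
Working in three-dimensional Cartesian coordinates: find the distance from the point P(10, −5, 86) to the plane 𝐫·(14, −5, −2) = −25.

6/5

d = |14·10 + (-5)·(-5) + (-2)·86 − (-25)| / √(196 + 25 + 4) = |18| / 15 = 6/5.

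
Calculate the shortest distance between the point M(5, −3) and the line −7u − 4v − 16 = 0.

The normal to the line is n = (−7, −4) with |n| = √65.
|n·M − 16| = |-23 − 16| = 39, so the distance is 39/√65 = 3√65/5.

3√65/5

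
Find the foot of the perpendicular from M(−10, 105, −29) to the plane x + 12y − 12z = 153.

(-15, 45, 31)

The perpendicular from M has direction n = (1, 12, −12): r = (−10, 105, −29) + λ(1, 12, −12).
Substitute into the plane: n·(M + λn) = 153 gives 1598 + 289λ = 153, so λ = -5.
Foot = (−10, 105, −29) + (-5)·(1, 12, −12) = (−15, 45, 31).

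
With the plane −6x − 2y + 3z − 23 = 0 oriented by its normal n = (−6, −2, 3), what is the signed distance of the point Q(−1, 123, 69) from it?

n·Q − 23 = -56.
|n| = 7, so the signed distance is -56/7 = -8.

-8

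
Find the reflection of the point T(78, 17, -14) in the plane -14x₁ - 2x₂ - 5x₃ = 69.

n = (-14, -2, -5), |n|² = 225, n·T − 69 = -1125, so t = -1125/225 = -5.
Foot F = T − (-5)·n = (8, 7, -39); the reflection is 2F − T = (-62, -3, -64).

(-62, -3, -64)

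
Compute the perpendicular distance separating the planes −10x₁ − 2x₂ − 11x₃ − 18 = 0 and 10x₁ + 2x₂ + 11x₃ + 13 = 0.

Divide the second equation by -1 to match normals: −10x₁ − 2x₂ − 11x₃ = 13.
Both planes have normal n = (−10, −2, −11), |n| = 15. Any point on the first plane is at distance |13 − 18|/|n| = 5/15 = 1/3 from the second.

1/3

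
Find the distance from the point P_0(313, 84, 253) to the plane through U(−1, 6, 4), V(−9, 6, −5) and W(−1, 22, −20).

UV = (−8, 0, −9) and UW = (0, 16, −24), so a normal is n = UV × UW = (144, −192, −128).
Then n·(313, 84, 253) − (−1808) = −1632.
|n| = √(20736 + 36864 + 16384) = 272, so the distance is |-1632|/272 = 6.

6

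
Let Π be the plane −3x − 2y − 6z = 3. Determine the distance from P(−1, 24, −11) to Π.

18/7

Normal vector n = (−3, −2, −6), and n·(−1, 24, −11) − 3 = 18.
|n| = √(9 + 4 + 36) = 7, so the distance is |18|/7 = 18/7.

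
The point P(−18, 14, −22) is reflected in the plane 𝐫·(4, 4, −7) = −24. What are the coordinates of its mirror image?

n = (4, 4, −7), |n|² = 81, n·P − (-24) = 162, so t = 162/81 = 2.
Foot F = P − 2·n = (−26, 6, −8); the reflection is 2F − P = (−34, −2, 6).

(-34, -2, 6)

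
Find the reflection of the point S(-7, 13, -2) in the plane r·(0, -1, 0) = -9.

n = (0, -1, 0), |n|² = 1, n·S − (-9) = -4, so t = -4/1 = -4.
Foot F = S − (-4)·n = (-7, 9, -2); the reflection is 2F − S = (-7, 5, -2).

(-7, 5, -2)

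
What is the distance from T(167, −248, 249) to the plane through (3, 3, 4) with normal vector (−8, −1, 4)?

9

The plane has equation n·(r − (3, 3, 4)) = 0, i.e. n·r = -11.
Then n·(167, −248, 249) − (−11) = −81.
|n| = √(64 + 1 + 16) = 9, so the distance is |-81|/9 = 9.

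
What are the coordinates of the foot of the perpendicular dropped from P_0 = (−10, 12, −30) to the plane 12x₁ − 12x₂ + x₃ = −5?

(2, 0, -29)

n = (12, −12, 1), |n|² = 289, and n·P_0 − (-5) = -289.
t = -289/289 = -1, so the foot is P_0 − t·n = (−10, 12, −30) − (-1)·(12, −12, 1) = (2, 0, −29).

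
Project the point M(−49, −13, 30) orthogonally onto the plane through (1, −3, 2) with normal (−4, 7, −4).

n = (−4, 7, −4), |n|² = 81, and n·M − (-33) = 18.
t = 18/81 = 2/9, so the foot is M − t·n = (−49, −13, 30) − (2/9)·(−4, 7, −4) = (−433/9, −131/9, 278/9).

(-433/9, -131/9, 278/9)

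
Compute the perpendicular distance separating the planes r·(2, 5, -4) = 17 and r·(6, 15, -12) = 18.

Divide the second equation by 3 to match normals: 2x + 5y - 4z = 6.
Both planes have normal n = (2, 5, -4), |n| = 3√5. Any point on the first plane is at distance |6 − 17|/|n| = 11/(3√5) from the second.

11/(3√5)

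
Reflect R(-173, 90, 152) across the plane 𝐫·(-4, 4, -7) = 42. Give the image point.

(-535/3, 286/3, 428/3)

With n = (-4, 4, -7), the signed offset is (n·R − 42)/|n|² = -54/81 = -2/3.
R' = R − 2t·n = (-173, 90, 152) − (-4/3)·(-4, 4, -7) = (-535/3, 286/3, 428/3).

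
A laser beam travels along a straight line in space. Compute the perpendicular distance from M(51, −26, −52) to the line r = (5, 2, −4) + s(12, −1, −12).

Direction vector d = (12, −1, −12).
AP = (46, −28, −48), and AP × d = (288, −24, 290).
|AP × d|² = 167620 and |d|² = 289, so the distance is √(167620/289) = √580 = 2√145.

2√145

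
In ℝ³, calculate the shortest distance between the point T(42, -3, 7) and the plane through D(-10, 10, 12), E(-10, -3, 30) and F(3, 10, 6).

13/23

DE = (0, -13, 18) and DF = (13, 0, -6), so a normal is n = DE × DF = (78, 234, 169).
d = |78·42 + 234·(-3) + 169·7 − 3588| / √(6084 + 54756 + 28561) = |169| / 299 = 13/23.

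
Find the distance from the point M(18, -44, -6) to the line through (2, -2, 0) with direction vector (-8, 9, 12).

30

Direction vector d = (-8, 9, 12).
AP = (16, -42, -6); AP·d = -578, |AP|² = 2056, |d|² = 289.
distance² = |AP|² − (AP·d)²/|d|² = 2056 − 334084/289 = 900, so the distance is 30.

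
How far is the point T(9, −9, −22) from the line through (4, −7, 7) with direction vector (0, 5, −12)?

Direction vector d = (0, 5, −12).
AP = (5, −2, −29); AP·d = 338, |AP|² = 870, |d|² = 169.
distance² = |AP|² − (AP·d)²/|d|² = 870 − 114244/169 = 194, so the distance is √194.

√194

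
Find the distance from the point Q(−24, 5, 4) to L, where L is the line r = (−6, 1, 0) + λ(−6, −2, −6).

Direction vector d = (−6, −2, −6).
AP = (−18, 4, 4); AP·d = 76, |AP|² = 356, |d|² = 76.
distance² = |AP|² − (AP·d)²/|d|² = 356 − 5776/76 = 280, so the distance is 2√70.

2√70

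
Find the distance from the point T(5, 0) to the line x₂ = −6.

6

d = |0·5 + 1·0 − (-6)| / √(0 + 1) = |6|/1 = 6.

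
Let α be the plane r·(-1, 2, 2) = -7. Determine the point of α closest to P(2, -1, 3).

The perpendicular from P has direction n = (-1, 2, 2): r = (2, -1, 3) + λ(-1, 2, 2).
Substitute into the plane: n·(P + λn) = -7 gives 2 + 9λ = -7, so λ = -1.
Foot = (2, -1, 3) + (-1)·(-1, 2, 2) = (3, -3, 1).

(3, -3, 1)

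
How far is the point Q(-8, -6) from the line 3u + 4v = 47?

19

d = |3·(-8) + 4·(-6) − 47| / √(9 + 16) = |-95|/5 = 19.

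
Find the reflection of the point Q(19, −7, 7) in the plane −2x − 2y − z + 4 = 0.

(7, -19, 1)

n = (−2, −2, −1), |n|² = 9, n·Q − (-4) = -27, so t = -27/9 = -3.
Foot F = Q − (-3)·n = (13, −13, 4); the reflection is 2F − Q = (7, −19, 1).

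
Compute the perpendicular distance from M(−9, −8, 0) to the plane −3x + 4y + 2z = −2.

Normal vector n = (−3, 4, 2), and n·(−9, −8, 0) − (−2) = −3.
|n| = √(9 + 16 + 4) = √29, so the distance is |-3|/√29 = 3/√29.

3/√29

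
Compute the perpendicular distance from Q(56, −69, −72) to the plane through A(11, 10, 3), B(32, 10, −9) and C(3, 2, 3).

29/9

AB = (21, 0, −12) and AC = (−8, −8, 0), so a normal is n = AB × AC = (−96, 96, −168).
Then n·(56, −69, −72) − (−600) = 696.
|n| = √(9216 + 9216 + 28224) = 216, so the distance is |696|/216 = 29/9.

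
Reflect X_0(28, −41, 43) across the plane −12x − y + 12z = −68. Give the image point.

(52, -39, 19)

n = (−12, −1, 12), |n|² = 289, n·X_0 − (-68) = 289, so t = 289/289 = 1.
Foot F = X_0 − 1·n = (40, −40, 31); the reflection is 2F − X_0 = (52, −39, 19).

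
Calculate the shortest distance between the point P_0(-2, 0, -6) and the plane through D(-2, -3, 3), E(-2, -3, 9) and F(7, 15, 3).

3√5/5

DE = (0, 0, 6) and DF = (9, 18, 0), so a normal is n = DE × DF = (-108, 54, 0).
d = |(-108)·(-2) + 54·0 − 54| / √(11664 + 2916 + 0) = |162| / (54√5) = 3√5/5.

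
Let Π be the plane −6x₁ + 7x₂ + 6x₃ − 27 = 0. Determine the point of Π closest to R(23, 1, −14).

(11, 15, -2)

n = (−6, 7, 6), |n|² = 121, and n·R − 27 = -242.
t = -242/121 = -2, so the foot is R − t·n = (23, 1, −14) − (-2)·(−6, 7, 6) = (11, 15, −2).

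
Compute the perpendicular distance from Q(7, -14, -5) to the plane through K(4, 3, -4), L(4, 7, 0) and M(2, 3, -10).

7√11/11

KL = (0, 4, 4) and KM = (-2, 0, -6), so a normal is n = KL × KM = (-24, -8, 8).
d = |(-24)·7 + (-8)·(-14) + 8·(-5) − (-152)| / √(576 + 64 + 64) = |56| / (8√11) = 7√11/11.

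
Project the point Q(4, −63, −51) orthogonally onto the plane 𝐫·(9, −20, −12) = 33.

(-23, -3, -15)

n = (9, −20, −12), |n|² = 625, and n·Q − 33 = 1875.
t = 1875/625 = 3, so the foot is Q − t·n = (4, −63, −51) − 3·(9, −20, −12) = (−23, −3, −15).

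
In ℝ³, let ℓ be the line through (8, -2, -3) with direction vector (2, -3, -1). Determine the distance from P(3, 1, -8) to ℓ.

Direction vector d = (2, -3, -1).
AP = (-5, 3, -5); AP·d = -14, |AP|² = 59, |d|² = 14.
distance² = |AP|² − (AP·d)²/|d|² = 59 − 196/14 = 45, so the distance is 3√5.

3√5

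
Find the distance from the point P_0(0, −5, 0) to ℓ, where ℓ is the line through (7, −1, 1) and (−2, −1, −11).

A direction vector is d = (−9, 0, −12).
AP = (−7, −4, −1); AP·d = 75, |AP|² = 66, |d|² = 225.
distance² = |AP|² − (AP·d)²/|d|² = 66 − 5625/225 = 41, so the distance is √41.

√41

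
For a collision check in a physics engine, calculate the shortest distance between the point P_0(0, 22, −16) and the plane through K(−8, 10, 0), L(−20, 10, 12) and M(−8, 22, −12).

4√3/3

KL = (−12, 0, 12) and KM = (0, 12, −12), so a normal is n = KL × KM = (−144, −144, −144).
Then n·(0, 22, −16) − (−288) = −576.
|n| = √(20736 + 20736 + 20736) = 144√3, so the distance is |-576|/(144√3) = 4√3/3.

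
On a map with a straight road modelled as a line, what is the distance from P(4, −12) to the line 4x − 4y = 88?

The normal to the line is n = (4, −4) with |n| = 4√2.
|n·P − 88| = |64 − 88| = 24, so the distance is 24/(4√2) = 3√2.

3√2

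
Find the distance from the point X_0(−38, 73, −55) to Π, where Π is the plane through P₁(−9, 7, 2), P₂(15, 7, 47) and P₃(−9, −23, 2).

P₁P₂ = (24, 0, 45) and P₁P₃ = (0, −30, 0), so a normal is n = P₁P₂ × P₁P₃ = (1350, 0, −720).
d = |1350·(-38) + (-720)·(-55) − (-13590)| / √(1822500 + 0 + 518400) = |1890| / 1530 = 21/17.

21/17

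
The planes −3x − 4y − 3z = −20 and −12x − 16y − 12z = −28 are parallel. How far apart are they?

13√34/34

Divide the second equation by 4 to match normals: −3x − 4y − 3z = -7.
Both planes have normal n = (−3, −4, −3), |n| = √34. Any point on the first plane is at distance |(-7) − (-20)|/|n| = 13/√34 = 13√34/34 from the second.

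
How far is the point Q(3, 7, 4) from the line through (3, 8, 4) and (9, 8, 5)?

A direction vector is d = (6, 0, 1).
AP = (0, −1, 0); AP·d = 0, |AP|² = 1, |d|² = 37.
distance² = |AP|² − (AP·d)²/|d|² = 1 − 0/37 = 1, so the distance is 1.

1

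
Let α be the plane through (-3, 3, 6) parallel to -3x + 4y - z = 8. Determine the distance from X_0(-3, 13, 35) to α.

11/√26

Parallel planes share the normal n = (-3, 4, -1); since (-3, 3, 6) lies on the plane, its equation is -3x + 4y - z = 15.
Then n·(-3, 13, 35) - 15 = 11.
|n| = √(9 + 16 + 1) = √26, so the distance is |11|/√26 = 11√26/26.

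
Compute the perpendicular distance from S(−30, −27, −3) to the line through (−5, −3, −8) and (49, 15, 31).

√697

A direction vector is d = (54, 18, 39).
AP = (−25, −24, 5); AP·d = -1587, |AP|² = 1226, |d|² = 4761.
distance² = |AP|² − (AP·d)²/|d|² = 1226 − 2518569/4761 = 697, so the distance is √697.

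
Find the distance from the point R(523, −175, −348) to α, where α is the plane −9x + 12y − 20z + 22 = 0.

7

Normal vector n = (−9, 12, −20), and n·(523, −175, −348) − (−22) = 175.
|n| = √(81 + 144 + 400) = 25, so the distance is |175|/25 = 7.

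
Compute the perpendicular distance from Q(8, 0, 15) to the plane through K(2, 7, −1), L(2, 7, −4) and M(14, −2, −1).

2

KL = (0, 0, −3) and KM = (12, −9, 0), so a normal is n = KL × KM = (−27, −36, 0).
d = |(-27)·8 + (-36)·0 − (-306)| / √(729 + 1296 + 0) = |90| / 45 = 2.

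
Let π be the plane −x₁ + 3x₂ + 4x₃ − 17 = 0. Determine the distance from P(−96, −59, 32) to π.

n = (−1, 3, 4); n·P − 17 = 30; |n| = √26; distance = 30/√26.

30/√26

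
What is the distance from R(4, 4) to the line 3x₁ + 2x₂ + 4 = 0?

24√13/13

The normal to the line is n = (3, 2) with |n| = √13.
|n·R − (-4)| = |20 − (-4)| = 24, so the distance is 24/√13 = 24√13/13.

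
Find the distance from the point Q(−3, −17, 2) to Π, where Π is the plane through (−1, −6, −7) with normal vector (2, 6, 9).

The plane has equation n·(r − (−1, −6, −7)) = 0, i.e. n·r = -101.
Then n·(−3, −17, 2) − (−101) = 11.
|n| = √(4 + 36 + 81) = 11, so the distance is |11|/11 = 1.

1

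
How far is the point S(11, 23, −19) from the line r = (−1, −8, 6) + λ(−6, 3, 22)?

√1201

Direction vector d = (−6, 3, 22).
AP = (12, 31, −25), and AP × d = (757, −114, 222).
|AP × d|² = 635329 and |d|² = 529, so the distance is √(635329/529) = √1201.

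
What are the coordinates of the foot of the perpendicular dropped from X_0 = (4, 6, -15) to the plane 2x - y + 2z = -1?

n = (2, -1, 2), |n|² = 9, and n·X_0 − (-1) = -27.
t = -27/9 = -3, so the foot is X_0 − t·n = (4, 6, -15) − (-3)·(2, -1, 2) = (10, 3, -9).

(10, 3, -9)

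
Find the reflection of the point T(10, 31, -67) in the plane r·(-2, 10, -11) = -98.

(30, -69, 43)

n = (-2, 10, -11), |n|² = 225, n·T − (-98) = 1125, so t = 1125/225 = 5.
Foot F = T − 5·n = (20, -19, -12); the reflection is 2F − T = (30, -69, 43).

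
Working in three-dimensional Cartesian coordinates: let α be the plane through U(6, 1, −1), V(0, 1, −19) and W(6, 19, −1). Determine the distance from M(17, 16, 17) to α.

15/√10

UV = (−6, 0, −18) and UW = (0, 18, 0), so a normal is n = UV × UW = (324, 0, −108).
n = (324, 0, −108); n·P − 2052 = 1620; |n| = 108√10; distance = 1620/(108√10) = 3√10/2.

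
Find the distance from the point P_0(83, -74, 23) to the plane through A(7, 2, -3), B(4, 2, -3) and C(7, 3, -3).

26

AB = (-3, 0, 0) and AC = (0, 1, 0), so a normal is n = AB × AC = (0, 0, -3).
Then n·(83, -74, 23) - 9 = -78.
|n| = √(0 + 0 + 9) = 3, so the distance is |-78|/3 = 26.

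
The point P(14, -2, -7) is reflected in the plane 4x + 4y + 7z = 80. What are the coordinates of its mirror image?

With n = (4, 4, 7), the signed offset is (n·P − 80)/|n|² = -81/81 = -1.
P' = P − 2t·n = (14, -2, -7) − (-2)·(4, 4, 7) = (22, 6, 7).

(22, 6, 7)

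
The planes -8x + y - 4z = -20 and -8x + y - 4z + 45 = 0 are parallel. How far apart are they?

With common normal n = (-8, 1, -4) (|n| = 9), the distance is |(-20) − (-45)|/|n| = 25/9.

25/9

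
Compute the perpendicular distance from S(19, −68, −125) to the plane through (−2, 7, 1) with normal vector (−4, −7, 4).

The plane has equation n·(r − (−2, 7, 1)) = 0, i.e. n·r = -37.
Then n·(19, −68, −125) − (−37) = −63.
|n| = √(16 + 49 + 16) = 9, so the distance is |-63|/9 = 7.

7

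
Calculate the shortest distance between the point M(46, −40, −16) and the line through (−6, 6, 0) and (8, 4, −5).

A direction vector is d = (14, −2, −5).
AP = (52, −46, −16), and AP × d = (198, 36, 540).
|AP × d|² = 332100 and |d|² = 225, so the distance is √(332100/225) = √1476 = 6√41.

6√41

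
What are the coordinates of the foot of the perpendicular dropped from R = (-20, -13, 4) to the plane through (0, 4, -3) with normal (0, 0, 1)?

n = (0, 0, 1), |n|² = 1, and n·R − (-3) = 7.
t = 7/1 = 7, so the foot is R − t·n = (-20, -13, 4) − 7·(0, 0, 1) = (-20, -13, -3).

(-20, -13, -3)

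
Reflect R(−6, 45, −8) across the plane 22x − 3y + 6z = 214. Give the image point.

(38, 39, 4)

With n = (22, −3, 6), the signed offset is (n·R − 214)/|n|² = -529/529 = -1.
R' = R − 2t·n = (−6, 45, −8) − (-2)·(22, −3, 6) = (38, 39, 4).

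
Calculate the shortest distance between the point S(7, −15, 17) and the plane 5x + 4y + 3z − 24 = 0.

n = (5, 4, 3); n·P − 24 = 2; |n| = 5√2; distance = 2/(5√2) = √2/5.

√2/5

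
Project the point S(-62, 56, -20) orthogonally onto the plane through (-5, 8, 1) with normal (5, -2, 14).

n = (5, -2, 14), |n|² = 225, and n·S − (-27) = -675.
t = -675/225 = -3, so the foot is S − t·n = (-62, 56, -20) − (-3)·(5, -2, 14) = (-47, 50, 22).

(-47, 50, 22)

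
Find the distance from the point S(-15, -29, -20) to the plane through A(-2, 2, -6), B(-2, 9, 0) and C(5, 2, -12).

AB = (0, 7, 6) and AC = (7, 0, -6), so a normal is n = AB × AC = (-42, 42, -49).
Then n·(-15, -29, -20) - 462 = -70.
|n| = √(1764 + 1764 + 2401) = 77, so the distance is |-70|/77 = 10/11.

10/11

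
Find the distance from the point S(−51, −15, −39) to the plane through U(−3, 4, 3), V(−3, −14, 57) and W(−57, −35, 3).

30/23

UV = (0, −18, 54) and UW = (−54, −39, 0), so a normal is n = UV × UW = (2106, −2916, −972).
n = (2106, −2916, −972); n·P − (-20898) = -4860; |n| = 3726; distance = 4860/3726 = 30/23.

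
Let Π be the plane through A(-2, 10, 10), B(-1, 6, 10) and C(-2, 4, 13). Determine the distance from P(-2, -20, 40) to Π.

30/√21

AB = (1, -4, 0) and AC = (0, -6, 3), so a normal is n = AB × AC = (-12, -3, -6).
Then n·(-2, -20, 40) - (-66) = -90.
|n| = √(144 + 9 + 36) = 3√21, so the distance is |-90|/(3√21) = 30/√21.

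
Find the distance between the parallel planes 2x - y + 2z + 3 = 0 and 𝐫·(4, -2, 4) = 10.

8/3

Divide the second equation by 2 to match normals: 2x - y + 2z = 5.
Both planes have normal n = (2, -1, 2), |n| = 3. Any point on the first plane is at distance |5 − (-3)|/|n| = 8/3 from the second.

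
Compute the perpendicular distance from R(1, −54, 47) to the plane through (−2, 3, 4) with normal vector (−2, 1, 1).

The plane has equation n·(r − (−2, 3, 4)) = 0, i.e. n·r = 11.
Then n·(1, −54, 47) − 11 = −20.
|n| = √(4 + 1 + 1) = √6, so the distance is |-20|/√6 = 20/√6.

20/√6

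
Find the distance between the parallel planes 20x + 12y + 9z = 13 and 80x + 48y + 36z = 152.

1

Divide the second equation by 4 to match normals: 20x + 12y + 9z = 38.
With common normal n = (20, 12, 9) (|n| = 25), the distance is |13 − 38|/|n| = 25/25 = 1.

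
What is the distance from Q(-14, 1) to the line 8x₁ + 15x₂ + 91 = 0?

d = |8·(-14) + 15·1 − (-91)| / √(64 + 225) = |-6|/17 = 6/17.

6/17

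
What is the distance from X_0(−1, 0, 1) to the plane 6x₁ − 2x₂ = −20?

d = |6·(-1) + (-2)·0 − (-20)| / √(36 + 4 + 0) = |14| / (2√10) = 7/√10.

7√10/10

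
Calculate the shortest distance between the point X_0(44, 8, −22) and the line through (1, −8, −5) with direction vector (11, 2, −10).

3√41

Direction vector d = (11, 2, −10).
AP = (43, 16, −17); AP·d = 675, |AP|² = 2394, |d|² = 225.
distance² = |AP|² − (AP·d)²/|d|² = 2394 − 455625/225 = 369, so the distance is 3√41.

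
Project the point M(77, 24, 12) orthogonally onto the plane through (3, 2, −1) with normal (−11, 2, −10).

The perpendicular from M has direction n = (−11, 2, −10): r = (77, 24, 12) + t(−11, 2, −10).
Substitute into the plane: n·(M + tn) = -19 gives -919 + 225t = -19, so t = 4.
Foot = (77, 24, 12) + 4·(−11, 2, −10) = (33, 32, −28).

(33, 32, -28)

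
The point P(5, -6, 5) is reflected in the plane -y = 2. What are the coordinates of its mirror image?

n = (0, -1, 0), |n|² = 1, n·P − 2 = 4, so t = 4/1 = 4.
Foot F = P − 4·n = (5, -2, 5); the reflection is 2F − P = (5, 2, 5).

(5, 2, 5)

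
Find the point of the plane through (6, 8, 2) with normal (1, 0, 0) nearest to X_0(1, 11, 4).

The perpendicular from X_0 has direction n = (1, 0, 0): r = (1, 11, 4) + t(1, 0, 0).
Substitute into the plane: n·(X_0 + tn) = 6 gives 1 + 1t = 6, so t = 5.
Foot = (1, 11, 4) + 5·(1, 0, 0) = (6, 11, 4).

(6, 11, 4)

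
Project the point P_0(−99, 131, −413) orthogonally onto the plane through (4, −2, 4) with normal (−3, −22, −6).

n = (−3, −22, −6), |n|² = 529, and n·P_0 − 8 = -115.
t = -115/529 = -5/23, so the foot is P_0 − t·n = (−99, 131, −413) − (-5/23)·(−3, −22, −6) = (−2292/23, 2903/23, −9529/23).

(-2292/23, 2903/23, -9529/23)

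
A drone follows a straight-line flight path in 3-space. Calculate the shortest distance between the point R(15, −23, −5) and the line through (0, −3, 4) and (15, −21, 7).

2√37

A direction vector is d = (15, −18, 3).
AP = (15, −20, −9), and AP × d = (−222, −180, 30).
|AP × d|² = 82584 and |d|² = 558, so the distance is √(82584/558) = √148 = 2√37.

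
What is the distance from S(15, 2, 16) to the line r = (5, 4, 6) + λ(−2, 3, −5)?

2√13

Direction vector d = (−2, 3, −5).
AP = (10, −2, 10); AP·d = -76, |AP|² = 204, |d|² = 38.
distance² = |AP|² − (AP·d)²/|d|² = 204 − 5776/38 = 52, so the distance is 2√13.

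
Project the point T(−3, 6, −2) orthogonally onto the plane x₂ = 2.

n = (0, 1, 0), |n|² = 1, and n·T − 2 = 4.
t = 4/1 = 4, so the foot is T − t·n = (−3, 6, −2) − 4·(0, 1, 0) = (−3, 2, −2).

(-3, 2, -2)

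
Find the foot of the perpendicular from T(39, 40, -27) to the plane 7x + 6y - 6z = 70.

(4, 10, 3)

The perpendicular from T has direction n = (7, 6, -6): r = (39, 40, -27) + t(7, 6, -6).
Substitute into the plane: n·(T + tn) = 70 gives 675 + 121t = 70, so t = -5.
Foot = (39, 40, -27) + (-5)·(7, 6, -6) = (4, 10, 3).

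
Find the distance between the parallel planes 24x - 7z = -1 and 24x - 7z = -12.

With common normal n = (24, 0, -7) (|n| = 25), the distance is |(-1) − (-12)|/|n| = 11/25.

11/25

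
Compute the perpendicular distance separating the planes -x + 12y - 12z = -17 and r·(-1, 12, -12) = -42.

Both planes have normal n = (-1, 12, -12), |n| = 17. Any point on the first plane is at distance |(-42) − (-17)|/|n| = 25/17 from the second.

25/17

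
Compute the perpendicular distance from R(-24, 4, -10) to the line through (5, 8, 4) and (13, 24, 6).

27

A direction vector is d = (8, 16, 2).
AP = (-29, -4, -14), and AP × d = (216, -54, -432).
|AP × d|² = 236196 and |d|² = 324, so the distance is √(236196/324) = √729 = 27.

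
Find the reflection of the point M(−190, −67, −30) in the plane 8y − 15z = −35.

(-190, -1091/17, -600/17)

With n = (0, 8, −15), the signed offset is (n·M − (-35))/|n|² = -51/289 = -3/17.
M' = M − 2t·n = (−190, −67, −30) − (-6/17)·(0, 8, −15) = (−190, −1091/17, −600/17).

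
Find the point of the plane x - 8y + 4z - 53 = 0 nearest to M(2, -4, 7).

n = (1, -8, 4), |n|² = 81, and n·M − 53 = 9.
t = 9/81 = 1/9, so the foot is M − t·n = (2, -4, 7) − (1/9)·(1, -8, 4) = (17/9, -28/9, 59/9).

(17/9, -28/9, 59/9)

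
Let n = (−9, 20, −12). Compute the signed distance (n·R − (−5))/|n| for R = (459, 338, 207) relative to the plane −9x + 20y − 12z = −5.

n·R − (-5) = 150.
|n| = 25, so the signed distance is 150/25 = 6.

6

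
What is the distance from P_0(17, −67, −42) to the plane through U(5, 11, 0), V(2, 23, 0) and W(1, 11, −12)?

UV = (−3, 12, 0) and UW = (−4, 0, −12), so a normal is n = UV × UW = (−144, −36, 48).
n = (−144, −36, 48); n·P − (-1116) = -936; |n| = 156; distance = 936/156 = 6.

6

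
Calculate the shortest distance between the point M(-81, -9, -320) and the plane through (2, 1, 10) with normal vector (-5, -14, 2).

7

The plane has equation n·(r − (2, 1, 10)) = 0, i.e. n·r = -4.
d = |(-5)·(-81) + (-14)·(-9) + 2·(-320) − (-4)| / √(25 + 196 + 4) = |-105| / 15 = 7.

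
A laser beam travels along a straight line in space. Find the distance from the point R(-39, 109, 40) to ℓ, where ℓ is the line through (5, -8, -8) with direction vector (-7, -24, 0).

Direction vector d = (-7, -24, 0).
AP = (-44, 117, 48); AP·d = -2500, |AP|² = 17929, |d|² = 625.
distance² = |AP|² − (AP·d)²/|d|² = 17929 − 6250000/625 = 7929, so the distance is 3√881.

3√881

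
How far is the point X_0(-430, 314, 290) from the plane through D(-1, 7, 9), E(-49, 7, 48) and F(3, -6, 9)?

DE = (-48, 0, 39) and DF = (4, -13, 0), so a normal is n = DE × DF = (507, 156, 624).
Then n·(-430, 314, 290) - 6201 = 5733.
|n| = √(257049 + 24336 + 389376) = 819, so the distance is |5733|/819 = 7.

7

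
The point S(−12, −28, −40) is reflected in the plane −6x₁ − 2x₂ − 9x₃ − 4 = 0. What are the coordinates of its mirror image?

With n = (−6, −2, −9), the signed offset is (n·S − 4)/|n|² = 484/121 = 4.
S' = S − 2t·n = (−12, −28, −40) − 8·(−6, −2, −9) = (36, −12, 32).

(36, -12, 32)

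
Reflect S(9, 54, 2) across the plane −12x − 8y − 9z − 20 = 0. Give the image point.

With n = (−12, −8, −9), the signed offset is (n·S − 20)/|n|² = -578/289 = -2.
S' = S − 2t·n = (9, 54, 2) − (-4)·(−12, −8, −9) = (−39, 22, −34).

(-39, 22, -34)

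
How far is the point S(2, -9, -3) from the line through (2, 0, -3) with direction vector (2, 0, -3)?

Direction vector d = (2, 0, -3).
AP = (0, -9, 0); AP·d = 0, |AP|² = 81, |d|² = 13.
distance² = |AP|² − (AP·d)²/|d|² = 81 − 0/13 = 81, so the distance is 9.

9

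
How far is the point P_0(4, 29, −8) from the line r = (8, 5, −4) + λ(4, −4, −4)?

4√26

Direction vector d = (4, −4, −4).
AP = (−4, 24, −4), and AP × d = (−112, −32, −80).
|AP × d|² = 19968 and |d|² = 48, so the distance is √(19968/48) = √416 = 4√26.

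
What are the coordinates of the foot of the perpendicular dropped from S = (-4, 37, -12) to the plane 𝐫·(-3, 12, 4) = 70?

(2, 13, -20)

n = (-3, 12, 4), |n|² = 169, and n·S − 70 = 338.
t = 338/169 = 2, so the foot is S − t·n = (-4, 37, -12) − 2·(-3, 12, 4) = (2, 13, -20).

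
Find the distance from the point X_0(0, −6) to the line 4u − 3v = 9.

9/5

The normal to the line is n = (4, −3) with |n| = 5.
|n·X_0 − 9| = |18 − 9| = 9, so the distance is 9/5.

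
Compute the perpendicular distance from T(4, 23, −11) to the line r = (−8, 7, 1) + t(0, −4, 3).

Direction vector d = (0, −4, 3).
AP = (12, 16, −12), and AP × d = (0, −36, −48).
|AP × d|² = 3600 and |d|² = 25, so the distance is √(3600/25) = √144 = 12.

12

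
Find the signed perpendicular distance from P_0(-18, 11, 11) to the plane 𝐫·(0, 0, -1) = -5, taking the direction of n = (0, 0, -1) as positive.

-6

n·P_0 − (-5) = -6.
|n| = 1, so the signed distance is -6/1 = -6.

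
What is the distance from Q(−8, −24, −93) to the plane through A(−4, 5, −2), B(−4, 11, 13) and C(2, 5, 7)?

AB = (0, 6, 15) and AC = (6, 0, 9), so a normal is n = AB × AC = (54, 90, −36).
d = |54·(-8) + 90·(-24) + (-36)·(-93) − 306| / √(2916 + 8100 + 1296) = |450| / (18√38) = 25√38/38.

25√38/38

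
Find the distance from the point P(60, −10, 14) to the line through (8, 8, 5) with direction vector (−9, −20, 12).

√3109

Direction vector d = (−9, −20, 12).
AP = (52, −18, 9); AP·d = 0, |AP|² = 3109, |d|² = 625.
distance² = |AP|² − (AP·d)²/|d|² = 3109 − 0/625 = 3109, so the distance is √3109.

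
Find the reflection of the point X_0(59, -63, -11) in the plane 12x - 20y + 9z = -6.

(-13, 57, -65)

With n = (12, -20, 9), the signed offset is (n·X_0 − (-6))/|n|² = 1875/625 = 3.
X_0' = X_0 − 2t·n = (59, -63, -11) − 6·(12, -20, 9) = (-13, 57, -65).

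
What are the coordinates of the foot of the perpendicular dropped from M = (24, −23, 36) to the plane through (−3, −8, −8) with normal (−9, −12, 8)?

n = (−9, −12, 8), |n|² = 289, and n·M − 59 = 289.
t = 289/289 = 1, so the foot is M − t·n = (24, −23, 36) − 1·(−9, −12, 8) = (33, −11, 28).

(33, -11, 28)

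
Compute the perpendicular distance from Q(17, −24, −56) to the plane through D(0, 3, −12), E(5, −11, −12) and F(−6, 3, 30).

1

DE = (5, −14, 0) and DF = (−6, 0, 42), so a normal is n = DE × DF = (−588, −210, −84).
d = |(-588)·17 + (-210)·(-24) + (-84)·(-56) − 378| / √(345744 + 44100 + 7056) = |-630| / 630 = 1.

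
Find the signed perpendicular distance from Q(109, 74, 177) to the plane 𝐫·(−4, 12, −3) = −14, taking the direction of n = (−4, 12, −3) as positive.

n·Q − (-14) = -65.
|n| = 13, so the signed distance is -65/13 = -5.

-5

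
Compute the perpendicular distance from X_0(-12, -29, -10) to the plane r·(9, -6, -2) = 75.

1

d = |9·(-12) + (-6)·(-29) + (-2)·(-10) − 75| / √(81 + 36 + 4) = |11| / 11 = 1.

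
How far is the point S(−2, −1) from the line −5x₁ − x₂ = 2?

9√26/26

d = |(-5)·(-2) + (-1)·(-1) − 2| / √(25 + 1) = |9|/√26 = 9/√26.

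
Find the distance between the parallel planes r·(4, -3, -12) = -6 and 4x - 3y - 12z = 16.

22/13

Both planes have normal n = (4, -3, -12), |n| = 13. Any point on the first plane is at distance |16 − (-6)|/|n| = 22/13 from the second.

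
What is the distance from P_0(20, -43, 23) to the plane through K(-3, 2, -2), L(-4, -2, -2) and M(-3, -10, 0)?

13/√53

KL = (-1, -4, 0) and KM = (0, -12, 2), so a normal is n = KL × KM = (-8, 2, 12).
n = (-8, 2, 12); n·P − 4 = 26; |n| = 2√53; distance = 26/(2√53) = 13/√53.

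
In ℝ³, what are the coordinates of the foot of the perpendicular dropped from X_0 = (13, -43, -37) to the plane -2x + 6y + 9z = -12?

The perpendicular from X_0 has direction n = (-2, 6, 9): r = (13, -43, -37) + t(-2, 6, 9).
Substitute into the plane: n·(X_0 + tn) = -12 gives -617 + 121t = -12, so t = 5.
Foot = (13, -43, -37) + 5·(-2, 6, 9) = (3, -13, 8).

(3, -13, 8)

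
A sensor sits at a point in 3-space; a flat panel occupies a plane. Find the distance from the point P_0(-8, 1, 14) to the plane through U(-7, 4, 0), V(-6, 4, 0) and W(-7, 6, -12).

4/√37

UV = (1, 0, 0) and UW = (0, 2, -12), so a normal is n = UV × UW = (0, 12, 2).
Then n·(-8, 1, 14) - 48 = -8.
|n| = √(0 + 144 + 4) = 2√37, so the distance is |-8|/(2√37) = 4√37/37.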